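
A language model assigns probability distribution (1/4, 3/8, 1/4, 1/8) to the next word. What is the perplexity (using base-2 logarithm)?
3.7467

Perplexity is 2^H (or exp(H) for natural log).

First, H = -Σ p log p = 1.9056 bits
Perplexity = 2^1.9056 = 3.7467

Interpretation: The model's uncertainty is equivalent to choosing uniformly among 3.7 options.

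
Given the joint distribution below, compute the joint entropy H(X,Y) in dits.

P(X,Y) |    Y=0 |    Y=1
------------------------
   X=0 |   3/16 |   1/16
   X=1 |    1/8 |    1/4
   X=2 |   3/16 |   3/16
0.7476 dits

Joint entropy is H(X,Y) = -Σ_{x,y} p(x,y) log p(x,y).

Summing over all non-zero entries:
H(X,Y) = -[3/16·log_10(3/16) + 1/16·log_10(1/16) + 1/8·log_10(1/8) + 1/4·log_10(1/4) + 3/16·log_10(3/16) + 3/16·log_10(3/16)]
H(X,Y) = 0.7476 dits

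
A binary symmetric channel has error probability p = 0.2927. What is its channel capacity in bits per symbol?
0.1278 bits

For a binary symmetric channel (BSC) with error probability p:
Capacity C = 1 - H(p) bits per symbol

where H(p) = -p log₂(p) - (1-p) log₂(1-p) is the binary entropy function.

H(0.2927) = 0.8722 bits
C = 1 - 0.8722 = 0.1278 bits per symbol

This means we can reliably transmit up to 0.1278 bits of information per channel use.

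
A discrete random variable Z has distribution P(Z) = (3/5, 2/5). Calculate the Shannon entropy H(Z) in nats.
0.6730 nats

Shannon entropy is H(X) = -Σ p(x) log p(x).

For P = (3/5, 2/5):
H = -3/5 × log_e(3/5) -2/5 × log_e(2/5)
H = 0.6730 nats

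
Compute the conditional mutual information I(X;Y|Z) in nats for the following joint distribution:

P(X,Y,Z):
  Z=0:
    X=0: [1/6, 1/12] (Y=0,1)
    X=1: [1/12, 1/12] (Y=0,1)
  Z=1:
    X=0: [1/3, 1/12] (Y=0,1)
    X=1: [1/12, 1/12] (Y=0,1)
0.0307 nats

Conditional mutual information: I(X;Y|Z) = H(X|Z) + H(Y|Z) - H(X,Y|Z)

H(Z) = 0.6792
H(X,Z) = 1.3086 → H(X|Z) = 0.6294
H(Y,Z) = 1.3086 → H(Y|Z) = 0.6294
H(X,Y,Z) = 1.9073 → H(X,Y|Z) = 1.2281

I(X;Y|Z) = 0.6294 + 0.6294 - 1.2281 = 0.0307 nats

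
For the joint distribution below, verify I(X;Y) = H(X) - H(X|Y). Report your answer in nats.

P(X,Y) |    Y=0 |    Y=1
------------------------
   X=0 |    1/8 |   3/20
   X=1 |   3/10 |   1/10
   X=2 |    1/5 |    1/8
I(X;Y) = 0.0306 nats

Mutual information has multiple equivalent forms:
- I(X;Y) = H(X) - H(X|Y)
- I(X;Y) = H(Y) - H(Y|X)
- I(X;Y) = H(X) + H(Y) - H(X,Y)

Computing all quantities:
H(X) = 1.0868, H(Y) = 0.6616, H(X,Y) = 1.7178
H(X|Y) = 1.0562, H(Y|X) = 0.6310

Verification:
H(X) - H(X|Y) = 1.0868 - 1.0562 = 0.0306
H(Y) - H(Y|X) = 0.6616 - 0.6310 = 0.0306
H(X) + H(Y) - H(X,Y) = 1.0868 + 0.6616 - 1.7178 = 0.0306

All forms give I(X;Y) = 0.0306 nats. ✓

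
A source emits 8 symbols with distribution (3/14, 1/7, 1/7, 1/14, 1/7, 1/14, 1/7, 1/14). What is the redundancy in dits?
0.0312 dits

Redundancy measures how far a source is from maximum entropy:
R = H_max - H(X)

Maximum entropy for 8 symbols: H_max = log_10(8) = 0.9031 dits
Actual entropy: H(X) = 0.8719 dits
Redundancy: R = 0.9031 - 0.8719 = 0.0312 dits

This redundancy represents potential for compression: the source could be compressed by 0.0312 dits per symbol.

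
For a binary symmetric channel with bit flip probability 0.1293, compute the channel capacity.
0.4445 bits

For a binary symmetric channel (BSC) with error probability p:
Capacity C = 1 - H(p) bits per symbol

where H(p) = -p log₂(p) - (1-p) log₂(1-p) is the binary entropy function.

H(0.1293) = 0.5555 bits
C = 1 - 0.5555 = 0.4445 bits per symbol

This means we can reliably transmit up to 0.4445 bits of information per channel use.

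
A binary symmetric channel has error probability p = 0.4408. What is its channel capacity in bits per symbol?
0.0101 bits

For a binary symmetric channel (BSC) with error probability p:
Capacity C = 1 - H(p) bits per symbol

where H(p) = -p log₂(p) - (1-p) log₂(1-p) is the binary entropy function.

H(0.4408) = 0.9899 bits
C = 1 - 0.9899 = 0.0101 bits per symbol

This means we can reliably transmit up to 0.0101 bits of information per channel use.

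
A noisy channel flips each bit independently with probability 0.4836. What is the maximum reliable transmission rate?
0.0008 bits

For a binary symmetric channel (BSC) with error probability p:
Capacity C = 1 - H(p) bits per symbol

where H(p) = -p log₂(p) - (1-p) log₂(1-p) is the binary entropy function.

H(0.4836) = 0.9992 bits
C = 1 - 0.9992 = 0.0008 bits per symbol

This means we can reliably transmit up to 0.0008 bits of information per channel use.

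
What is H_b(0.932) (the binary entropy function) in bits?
0.3584 bits

The binary entropy function is:
H(p) = -p log(p) - (1-p) log(1-p)

H(0.932) = -0.932 × log_2(0.932) - 0.068 × log_2(0.068)
H(0.932) = 0.3584 bits

Note: Binary entropy is maximized at p=0.5 (H=1 bit) and minimized at p=0 or p=1 (H=0).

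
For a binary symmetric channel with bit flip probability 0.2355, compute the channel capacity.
0.2125 bits

For a binary symmetric channel (BSC) with error probability p:
Capacity C = 1 - H(p) bits per symbol

where H(p) = -p log₂(p) - (1-p) log₂(1-p) is the binary entropy function.

H(0.2355) = 0.7875 bits
C = 1 - 0.7875 = 0.2125 bits per symbol

This means we can reliably transmit up to 0.2125 bits of information per channel use.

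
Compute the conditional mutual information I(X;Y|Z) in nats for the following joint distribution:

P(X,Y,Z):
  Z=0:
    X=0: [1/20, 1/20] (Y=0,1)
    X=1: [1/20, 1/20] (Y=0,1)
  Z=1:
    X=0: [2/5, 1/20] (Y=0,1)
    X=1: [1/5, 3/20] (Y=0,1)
0.0539 nats

Conditional mutual information: I(X;Y|Z) = H(X|Z) + H(Y|Z) - H(X,Y|Z)

H(Z) = 0.5004
H(X,Z) = 1.1873 → H(X|Z) = 0.6869
H(Y,Z) = 1.0889 → H(Y|Z) = 0.5885
H(X,Y,Z) = 1.7219 → H(X,Y|Z) = 1.2215

I(X;Y|Z) = 0.6869 + 0.5885 - 1.2215 = 0.0539 nats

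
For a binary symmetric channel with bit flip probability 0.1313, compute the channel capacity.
0.4390 bits

For a binary symmetric channel (BSC) with error probability p:
Capacity C = 1 - H(p) bits per symbol

where H(p) = -p log₂(p) - (1-p) log₂(1-p) is the binary entropy function.

H(0.1313) = 0.5610 bits
C = 1 - 0.5610 = 0.4390 bits per symbol

This means we can reliably transmit up to 0.4390 bits of information per channel use.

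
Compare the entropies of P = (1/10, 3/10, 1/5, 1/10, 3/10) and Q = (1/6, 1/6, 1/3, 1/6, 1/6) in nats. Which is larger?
Q

Computing entropies in nats:
H(P) = 1.5048
H(Q) = 1.5607

Distribution Q has higher entropy.

Intuition: The distribution closer to uniform (more spread out) has higher entropy.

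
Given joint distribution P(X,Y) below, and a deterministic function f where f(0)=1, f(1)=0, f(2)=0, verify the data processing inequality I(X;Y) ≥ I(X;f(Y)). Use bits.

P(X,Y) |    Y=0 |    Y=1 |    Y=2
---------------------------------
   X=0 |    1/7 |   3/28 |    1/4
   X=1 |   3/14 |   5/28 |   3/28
I(X;Y) = 0.0658, I(X;f(Y)) = 0.0161, inequality holds: 0.0658 ≥ 0.0161

Data Processing Inequality: For any Markov chain X → Y → Z, we have I(X;Y) ≥ I(X;Z).

Here Z = f(Y) is a deterministic function of Y, forming X → Y → Z.

Original I(X;Y) = 0.0658 bits

After applying f:
P(X,Z) where Z=f(Y):
- P(X,Z=0) = P(X,Y=1) + P(X,Y=2)
- P(X,Z=1) = P(X,Y=0)

I(X;Z) = I(X;f(Y)) = 0.0161 bits

Verification: 0.0658 ≥ 0.0161 ✓

Information cannot be created by processing; the function f can only lose information about X.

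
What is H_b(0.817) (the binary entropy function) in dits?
0.2067 dits

The binary entropy function is:
H(p) = -p log(p) - (1-p) log(1-p)

H(0.817) = -0.817 × log_10(0.817) - 0.183 × log_10(0.183)
H(0.817) = 0.2067 dits

Note: Binary entropy is maximized at p=0.5 (H=1 bit) and minimized at p=0 or p=1 (H=0).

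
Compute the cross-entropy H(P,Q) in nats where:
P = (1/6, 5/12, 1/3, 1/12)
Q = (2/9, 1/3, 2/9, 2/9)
1.3351 nats

Cross-entropy: H(P,Q) = -Σ p(x) log q(x)

Alternatively: H(P,Q) = H(P) + D_KL(P||Q)
H(P) = 1.2367 nats
D_KL(P||Q) = 0.0984 nats

H(P,Q) = 1.2367 + 0.0984 = 1.3351 nats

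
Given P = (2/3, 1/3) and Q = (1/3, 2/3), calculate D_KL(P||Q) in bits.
0.3333 bits

KL divergence: D_KL(P||Q) = Σ p(x) log(p(x)/q(x))

Computing term by term:
  x=0: 2/3 × log_2[(2/3)/(1/3)] = 2/3 × 1.0000 = 0.6667
  x=1: 1/3 × log_2[(1/3)/(2/3)] = 1/3 × -1.0000 = -0.3333

D_KL(P||Q) = 0.3333 bits

Note: KL divergence is always non-negative and equals 0 iff P = Q.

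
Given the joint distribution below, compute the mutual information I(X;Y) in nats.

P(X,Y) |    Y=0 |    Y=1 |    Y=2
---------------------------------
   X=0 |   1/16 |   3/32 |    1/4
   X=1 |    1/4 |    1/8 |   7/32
0.0458 nats

Mutual information: I(X;Y) = H(X) + H(Y) - H(X,Y)

Marginals:
P(X) = (13/32, 19/32), H(X) = 0.6755 nats
P(Y) = (5/16, 7/32, 15/32), H(Y) = 1.0511 nats

Joint entropy: H(X,Y) = 1.6807 nats

I(X;Y) = 0.6755 + 1.0511 - 1.6807 = 0.0458 nats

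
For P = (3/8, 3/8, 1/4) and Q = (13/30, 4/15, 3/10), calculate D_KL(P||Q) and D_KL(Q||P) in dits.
D_KL(P||Q) = 0.0122, D_KL(Q||P) = 0.0115

KL divergence is not symmetric: D_KL(P||Q) ≠ D_KL(Q||P) in general.

D_KL(P||Q) = 0.0122 dits
D_KL(Q||P) = 0.0115 dits

No, they are not equal!

This asymmetry is why KL divergence is not a true distance metric.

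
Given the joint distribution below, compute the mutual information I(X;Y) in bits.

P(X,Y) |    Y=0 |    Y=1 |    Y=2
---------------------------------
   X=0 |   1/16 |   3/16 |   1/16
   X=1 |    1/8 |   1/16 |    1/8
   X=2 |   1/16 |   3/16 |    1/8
0.0950 bits

Mutual information: I(X;Y) = H(X) + H(Y) - H(X,Y)

Marginals:
P(X) = (5/16, 5/16, 3/8), H(X) = 1.5794 bits
P(Y) = (1/4, 7/16, 5/16), H(Y) = 1.5462 bits

Joint entropy: H(X,Y) = 3.0306 bits

I(X;Y) = 1.5794 + 1.5462 - 3.0306 = 0.0950 bits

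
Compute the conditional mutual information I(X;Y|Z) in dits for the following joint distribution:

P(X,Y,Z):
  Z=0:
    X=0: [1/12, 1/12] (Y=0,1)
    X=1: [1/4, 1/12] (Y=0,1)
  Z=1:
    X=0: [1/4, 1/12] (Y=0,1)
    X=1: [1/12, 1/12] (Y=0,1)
0.0133 dits

Conditional mutual information: I(X;Y|Z) = H(X|Z) + H(Y|Z) - H(X,Y|Z)

H(Z) = 0.3010
H(X,Z) = 0.5775 → H(X|Z) = 0.2764
H(Y,Z) = 0.5775 → H(Y|Z) = 0.2764
H(X,Y,Z) = 0.8406 → H(X,Y|Z) = 0.5396

I(X;Y|Z) = 0.2764 + 0.2764 - 0.5396 = 0.0133 dits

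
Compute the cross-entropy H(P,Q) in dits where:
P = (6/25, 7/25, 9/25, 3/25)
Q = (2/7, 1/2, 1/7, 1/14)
0.6566 dits

Cross-entropy: H(P,Q) = -Σ p(x) log q(x)

Alternatively: H(P,Q) = H(P) + D_KL(P||Q)
H(P) = 0.5738 dits
D_KL(P||Q) = 0.0829 dits

H(P,Q) = 0.5738 + 0.0829 = 0.6566 dits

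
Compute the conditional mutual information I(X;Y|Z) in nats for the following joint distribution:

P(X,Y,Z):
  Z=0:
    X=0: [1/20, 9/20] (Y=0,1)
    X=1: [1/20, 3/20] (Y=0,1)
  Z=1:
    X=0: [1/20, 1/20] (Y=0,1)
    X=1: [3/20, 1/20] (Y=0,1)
0.0212 nats

Conditional mutual information: I(X;Y|Z) = H(X|Z) + H(Y|Z) - H(X,Y|Z)

H(Z) = 0.6109
H(X,Z) = 1.2206 → H(X|Z) = 0.6097
H(Y,Z) = 1.0889 → H(Y|Z) = 0.4780
H(X,Y,Z) = 1.6774 → H(X,Y|Z) = 1.0665

I(X;Y|Z) = 0.6097 + 0.4780 - 1.0665 = 0.0212 nats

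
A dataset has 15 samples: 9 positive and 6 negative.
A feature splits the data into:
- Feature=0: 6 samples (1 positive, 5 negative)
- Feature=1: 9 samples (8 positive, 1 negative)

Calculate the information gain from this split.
0.4090 bits

Information Gain = H(Y) - H(Y|Feature)

Before split:
P(positive) = 9/15 = 0.6000
H(Y) = 0.9710 bits

After split:
Feature=0: H = 0.6500 bits (weight = 6/15)
Feature=1: H = 0.5033 bits (weight = 9/15)
H(Y|Feature) = (6/15)×0.6500 + (9/15)×0.5033 = 0.5620 bits

Information Gain = 0.9710 - 0.5620 = 0.4090 bits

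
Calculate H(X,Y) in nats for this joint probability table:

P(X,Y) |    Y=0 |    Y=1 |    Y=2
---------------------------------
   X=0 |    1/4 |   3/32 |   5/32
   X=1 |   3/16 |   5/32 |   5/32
1.7525 nats

Joint entropy is H(X,Y) = -Σ_{x,y} p(x,y) log p(x,y).

Summing over all non-zero entries:
H(X,Y) = -[1/4·log_e(1/4) + 3/32·log_e(3/32) + 5/32·log_e(5/32) + 3/16·log_e(3/16) + 5/32·log_e(5/32) + 5/32·log_e(5/32)]
H(X,Y) = 1.7525 nats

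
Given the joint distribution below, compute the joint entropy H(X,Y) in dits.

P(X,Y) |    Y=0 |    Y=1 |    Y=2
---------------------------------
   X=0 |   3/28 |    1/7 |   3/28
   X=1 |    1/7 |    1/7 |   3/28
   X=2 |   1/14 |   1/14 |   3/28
0.9416 dits

Joint entropy is H(X,Y) = -Σ_{x,y} p(x,y) log p(x,y).

Summing over all non-zero entries:
H(X,Y) = -[3/28·log_10(3/28) + 1/7·log_10(1/7) + 3/28·log_10(3/28) + 1/7·log_10(1/7) + 1/7·log_10(1/7) + 3/28·log_10(3/28) + 1/14·log_10(1/14) + 1/14·log_10(1/14) + 3/28·log_10(3/28)]
H(X,Y) = 0.9416 dits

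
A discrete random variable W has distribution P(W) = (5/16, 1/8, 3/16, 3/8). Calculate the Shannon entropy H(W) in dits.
0.5668 dits

Shannon entropy is H(X) = -Σ p(x) log p(x).

For P = (5/16, 1/8, 3/16, 3/8):
H = -5/16 × log_10(5/16) -1/8 × log_10(1/8) -3/16 × log_10(3/16) -3/8 × log_10(3/8)
H = 0.5668 dits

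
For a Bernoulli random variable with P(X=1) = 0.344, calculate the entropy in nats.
0.6437 nats

The binary entropy function is:
H(p) = -p log(p) - (1-p) log(1-p)

H(0.344) = -0.344 × log_e(0.344) - 0.656 × log_e(0.656)
H(0.344) = 0.6437 nats

Note: Binary entropy is maximized at p=0.5 (H=1 bit) and minimized at p=0 or p=1 (H=0).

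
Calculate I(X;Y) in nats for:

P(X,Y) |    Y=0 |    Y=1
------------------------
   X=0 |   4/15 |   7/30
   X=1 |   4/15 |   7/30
0.0000 nats

Mutual information: I(X;Y) = H(X) + H(Y) - H(X,Y)

Marginals:
P(X) = (1/2, 1/2), H(X) = 0.6931 nats
P(Y) = (8/15, 7/15), H(Y) = 0.6909 nats

Joint entropy: H(X,Y) = 1.3841 nats

I(X;Y) = 0.6931 + 0.6909 - 1.3841 = 0.0000 nats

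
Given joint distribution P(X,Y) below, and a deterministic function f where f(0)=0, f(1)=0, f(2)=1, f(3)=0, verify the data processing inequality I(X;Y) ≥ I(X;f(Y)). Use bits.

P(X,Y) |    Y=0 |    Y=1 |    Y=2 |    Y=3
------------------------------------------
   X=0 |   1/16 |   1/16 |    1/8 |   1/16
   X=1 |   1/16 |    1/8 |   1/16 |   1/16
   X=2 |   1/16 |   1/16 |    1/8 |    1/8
I(X;Y) = 0.0567, I(X;f(Y)) = 0.0227, inequality holds: 0.0567 ≥ 0.0227

Data Processing Inequality: For any Markov chain X → Y → Z, we have I(X;Y) ≥ I(X;Z).

Here Z = f(Y) is a deterministic function of Y, forming X → Y → Z.

Original I(X;Y) = 0.0567 bits

After applying f:
P(X,Z) where Z=f(Y):
- P(X,Z=0) = P(X,Y=0) + P(X,Y=1) + P(X,Y=3)
- P(X,Z=1) = P(X,Y=2)

I(X;Z) = I(X;f(Y)) = 0.0227 bits

Verification: 0.0567 ≥ 0.0227 ✓

Information cannot be created by processing; the function f can only lose information about X.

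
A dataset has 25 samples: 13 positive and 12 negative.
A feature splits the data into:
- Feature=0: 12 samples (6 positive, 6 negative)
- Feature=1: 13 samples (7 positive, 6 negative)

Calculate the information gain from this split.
0.0011 bits

Information Gain = H(Y) - H(Y|Feature)

Before split:
P(positive) = 13/25 = 0.5200
H(Y) = 0.9988 bits

After split:
Feature=0: H = 1.0000 bits (weight = 12/25)
Feature=1: H = 0.9957 bits (weight = 13/25)
H(Y|Feature) = (12/25)×1.0000 + (13/25)×0.9957 = 0.9978 bits

Information Gain = 0.9988 - 0.9978 = 0.0011 bits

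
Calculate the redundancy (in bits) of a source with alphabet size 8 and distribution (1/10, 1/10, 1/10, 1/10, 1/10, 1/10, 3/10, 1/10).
0.1536 bits

Redundancy measures how far a source is from maximum entropy:
R = H_max - H(X)

Maximum entropy for 8 symbols: H_max = log_2(8) = 3.0000 bits
Actual entropy: H(X) = 2.8464 bits
Redundancy: R = 3.0000 - 2.8464 = 0.1536 bits

This redundancy represents potential for compression: the source could be compressed by 0.1536 bits per symbol.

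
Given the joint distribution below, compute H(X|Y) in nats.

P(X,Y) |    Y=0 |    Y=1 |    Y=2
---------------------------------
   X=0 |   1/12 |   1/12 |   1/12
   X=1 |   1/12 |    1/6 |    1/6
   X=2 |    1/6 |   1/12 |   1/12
1.0397 nats

Using the chain rule: H(X|Y) = H(X,Y) - H(Y)

First, compute H(X,Y) = 2.1383 nats

Marginal P(Y) = (1/3, 1/3, 1/3)
H(Y) = 1.0986 nats

H(X|Y) = H(X,Y) - H(Y) = 2.1383 - 1.0986 = 1.0397 nats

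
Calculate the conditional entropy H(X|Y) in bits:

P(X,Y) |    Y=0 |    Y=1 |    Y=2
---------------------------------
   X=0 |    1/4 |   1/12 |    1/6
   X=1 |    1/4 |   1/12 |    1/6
1.0000 bits

Using the chain rule: H(X|Y) = H(X,Y) - H(Y)

First, compute H(X,Y) = 2.4591 bits

Marginal P(Y) = (1/2, 1/6, 1/3)
H(Y) = 1.4591 bits

H(X|Y) = H(X,Y) - H(Y) = 2.4591 - 1.4591 = 1.0000 bits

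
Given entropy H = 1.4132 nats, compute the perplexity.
4.1091

Perplexity is e^H (or exp(H) for natural log).

H = 1.4132 nats
Perplexity = e^1.4132 = 4.1091

Interpretation: The model's uncertainty is equivalent to choosing uniformly among 4.1 options.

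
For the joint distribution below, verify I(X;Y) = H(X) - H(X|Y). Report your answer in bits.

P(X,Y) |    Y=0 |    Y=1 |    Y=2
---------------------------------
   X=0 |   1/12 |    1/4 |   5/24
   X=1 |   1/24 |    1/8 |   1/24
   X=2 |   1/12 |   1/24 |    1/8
I(X;Y) = 0.0869 bits

Mutual information has multiple equivalent forms:
- I(X;Y) = H(X) - H(X|Y)
- I(X;Y) = H(Y) - H(Y|X)
- I(X;Y) = H(X) + H(Y) - H(X,Y)

Computing all quantities:
H(X) = 1.4506, H(Y) = 1.5284, H(X,Y) = 2.8921
H(X|Y) = 1.3637, H(Y|X) = 1.4415

Verification:
H(X) - H(X|Y) = 1.4506 - 1.3637 = 0.0869
H(Y) - H(Y|X) = 1.5284 - 1.4415 = 0.0869
H(X) + H(Y) - H(X,Y) = 1.4506 + 1.5284 - 2.8921 = 0.0869

All forms give I(X;Y) = 0.0869 bits. ✓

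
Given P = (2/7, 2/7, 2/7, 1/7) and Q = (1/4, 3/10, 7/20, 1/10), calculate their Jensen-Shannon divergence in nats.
0.0042 nats

Jensen-Shannon divergence is:
JSD(P||Q) = 0.5 × D_KL(P||M) + 0.5 × D_KL(Q||M)
where M = 0.5 × (P + Q) is the mixture distribution.

M = 0.5 × (2/7, 2/7, 2/7, 1/7) + 0.5 × (1/4, 3/10, 7/20, 1/10) = (0.267857, 0.292857, 0.317857, 0.121429)

D_KL(P||M) = 0.0041 nats
D_KL(Q||M) = 0.0043 nats

JSD(P||Q) = 0.5 × 0.0041 + 0.5 × 0.0043 = 0.0042 nats

Unlike KL divergence, JSD is symmetric and bounded: 0 ≤ JSD ≤ log(2).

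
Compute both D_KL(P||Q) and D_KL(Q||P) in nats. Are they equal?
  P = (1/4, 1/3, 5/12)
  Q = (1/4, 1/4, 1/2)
D_KL(P||Q) = 0.0199, D_KL(Q||P) = 0.0192

KL divergence is not symmetric: D_KL(P||Q) ≠ D_KL(Q||P) in general.

D_KL(P||Q) = 0.0199 nats
D_KL(Q||P) = 0.0192 nats

No, they are not equal!

This asymmetry is why KL divergence is not a true distance metric.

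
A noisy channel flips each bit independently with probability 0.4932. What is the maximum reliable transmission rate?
0.0001 bits

For a binary symmetric channel (BSC) with error probability p:
Capacity C = 1 - H(p) bits per symbol

where H(p) = -p log₂(p) - (1-p) log₂(1-p) is the binary entropy function.

H(0.4932) = 0.9999 bits
C = 1 - 0.9999 = 0.0001 bits per symbol

This means we can reliably transmit up to 0.0001 bits of information per channel use.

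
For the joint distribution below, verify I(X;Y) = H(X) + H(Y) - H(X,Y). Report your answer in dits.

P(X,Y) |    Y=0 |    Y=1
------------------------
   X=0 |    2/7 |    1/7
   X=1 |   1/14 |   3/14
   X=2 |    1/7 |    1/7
I(X;Y) = 0.0268 dits

Mutual information has multiple equivalent forms:
- I(X;Y) = H(X) - H(X|Y)
- I(X;Y) = H(Y) - H(Y|X)
- I(X;Y) = H(X) + H(Y) - H(X,Y)

Computing all quantities:
H(X) = 0.4686, H(Y) = 0.3010, H(X,Y) = 0.7429
H(X|Y) = 0.4418, H(Y|X) = 0.2743

Verification:
H(X) - H(X|Y) = 0.4686 - 0.4418 = 0.0268
H(Y) - H(Y|X) = 0.3010 - 0.2743 = 0.0268
H(X) + H(Y) - H(X,Y) = 0.4686 + 0.3010 - 0.7429 = 0.0268

All forms give I(X;Y) = 0.0268 dits. ✓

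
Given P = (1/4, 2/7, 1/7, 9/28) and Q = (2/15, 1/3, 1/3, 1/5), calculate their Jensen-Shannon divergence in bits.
0.0529 bits

Jensen-Shannon divergence is:
JSD(P||Q) = 0.5 × D_KL(P||M) + 0.5 × D_KL(Q||M)
where M = 0.5 × (P + Q) is the mixture distribution.

M = 0.5 × (1/4, 2/7, 1/7, 9/28) + 0.5 × (2/15, 1/3, 1/3, 1/5) = (0.191667, 0.309524, 5/21, 0.260714)

D_KL(P||M) = 0.0546 bits
D_KL(Q||M) = 0.0511 bits

JSD(P||Q) = 0.5 × 0.0546 + 0.5 × 0.0511 = 0.0529 bits

Unlike KL divergence, JSD is symmetric and bounded: 0 ≤ JSD ≤ log(2).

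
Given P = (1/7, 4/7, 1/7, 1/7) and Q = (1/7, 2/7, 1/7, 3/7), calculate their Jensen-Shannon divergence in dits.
0.0268 dits

Jensen-Shannon divergence is:
JSD(P||Q) = 0.5 × D_KL(P||M) + 0.5 × D_KL(Q||M)
where M = 0.5 × (P + Q) is the mixture distribution.

M = 0.5 × (1/7, 4/7, 1/7, 1/7) + 0.5 × (1/7, 2/7, 1/7, 3/7) = (1/7, 3/7, 1/7, 2/7)

D_KL(P||M) = 0.0284 dits
D_KL(Q||M) = 0.0252 dits

JSD(P||Q) = 0.5 × 0.0284 + 0.5 × 0.0252 = 0.0268 dits

Unlike KL divergence, JSD is symmetric and bounded: 0 ≤ JSD ≤ log(2).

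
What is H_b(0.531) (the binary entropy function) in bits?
0.9972 bits

The binary entropy function is:
H(p) = -p log(p) - (1-p) log(1-p)

H(0.531) = -0.531 × log_2(0.531) - 0.469 × log_2(0.469)
H(0.531) = 0.9972 bits

Note: Binary entropy is maximized at p=0.5 (H=1 bit) and minimized at p=0 or p=1 (H=0).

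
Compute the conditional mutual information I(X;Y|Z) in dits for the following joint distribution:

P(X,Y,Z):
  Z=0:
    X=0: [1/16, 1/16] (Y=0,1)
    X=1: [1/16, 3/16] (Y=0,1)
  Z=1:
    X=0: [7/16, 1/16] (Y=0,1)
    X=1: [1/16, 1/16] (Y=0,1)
0.0214 dits

Conditional mutual information: I(X;Y|Z) = H(X|Z) + H(Y|Z) - H(X,Y|Z)

H(Z) = 0.2873
H(X,Z) = 0.5268 → H(X|Z) = 0.2395
H(Y,Z) = 0.5268 → H(Y|Z) = 0.2395
H(X,Y,Z) = 0.7449 → H(X,Y|Z) = 0.4576

I(X;Y|Z) = 0.2395 + 0.2395 - 0.4576 = 0.0214 dits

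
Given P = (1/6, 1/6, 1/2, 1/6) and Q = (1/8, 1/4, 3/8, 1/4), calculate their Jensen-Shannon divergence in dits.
0.0062 dits

Jensen-Shannon divergence is:
JSD(P||Q) = 0.5 × D_KL(P||M) + 0.5 × D_KL(Q||M)
where M = 0.5 × (P + Q) is the mixture distribution.

M = 0.5 × (1/6, 1/6, 1/2, 1/6) + 0.5 × (1/8, 1/4, 3/8, 1/4) = (0.145833, 5/24, 7/16, 5/24)

D_KL(P||M) = 0.0064 dits
D_KL(Q||M) = 0.0061 dits

JSD(P||Q) = 0.5 × 0.0064 + 0.5 × 0.0061 = 0.0062 dits

Unlike KL divergence, JSD is symmetric and bounded: 0 ≤ JSD ≤ log(2).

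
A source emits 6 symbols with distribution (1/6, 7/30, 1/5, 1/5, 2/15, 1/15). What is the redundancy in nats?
0.0606 nats

Redundancy measures how far a source is from maximum entropy:
R = H_max - H(X)

Maximum entropy for 6 symbols: H_max = log_e(6) = 1.7918 nats
Actual entropy: H(X) = 1.7312 nats
Redundancy: R = 1.7918 - 1.7312 = 0.0606 nats

This redundancy represents potential for compression: the source could be compressed by 0.0606 nats per symbol.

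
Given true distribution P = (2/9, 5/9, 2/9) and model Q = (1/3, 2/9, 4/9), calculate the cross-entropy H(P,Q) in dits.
0.5472 dits

Cross-entropy: H(P,Q) = -Σ p(x) log q(x)

Alternatively: H(P,Q) = H(P) + D_KL(P||Q)
H(P) = 0.4321 dits
D_KL(P||Q) = 0.1151 dits

H(P,Q) = 0.4321 + 0.1151 = 0.5472 dits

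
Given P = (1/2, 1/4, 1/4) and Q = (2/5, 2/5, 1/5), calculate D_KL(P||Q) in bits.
0.0719 bits

KL divergence: D_KL(P||Q) = Σ p(x) log(p(x)/q(x))

Computing term by term:
  x=0: 1/2 × log_2[(1/2)/(2/5)] = 1/2 × 0.3219 = 0.1610
  x=1: 1/4 × log_2[(1/4)/(2/5)] = 1/4 × -0.6781 = -0.1695
  x=2: 1/4 × log_2[(1/4)/(1/5)] = 1/4 × 0.3219 = 0.0805

D_KL(P||Q) = 0.0719 bits

Note: KL divergence is always non-negative and equals 0 iff P = Q.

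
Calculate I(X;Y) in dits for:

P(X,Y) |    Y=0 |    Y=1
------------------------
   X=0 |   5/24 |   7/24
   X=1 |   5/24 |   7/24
0.0000 dits

Mutual information: I(X;Y) = H(X) + H(Y) - H(X,Y)

Marginals:
P(X) = (1/2, 1/2), H(X) = 0.3010 dits
P(Y) = (5/12, 7/12), H(Y) = 0.2950 dits

Joint entropy: H(X,Y) = 0.5960 dits

I(X;Y) = 0.3010 + 0.2950 - 0.5960 = 0.0000 dits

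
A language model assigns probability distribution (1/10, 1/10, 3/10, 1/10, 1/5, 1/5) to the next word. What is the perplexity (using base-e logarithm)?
5.4507

Perplexity is e^H (or exp(H) for natural log).

First, H = -Σ p log p = 1.6957 nats
Perplexity = e^1.6957 = 5.4507

Interpretation: The model's uncertainty is equivalent to choosing uniformly among 5.5 options.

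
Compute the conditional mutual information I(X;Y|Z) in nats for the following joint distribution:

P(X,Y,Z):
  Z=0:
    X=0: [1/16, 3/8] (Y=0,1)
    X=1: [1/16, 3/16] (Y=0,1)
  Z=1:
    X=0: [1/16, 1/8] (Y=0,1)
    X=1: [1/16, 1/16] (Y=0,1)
0.0103 nats

Conditional mutual information: I(X;Y|Z) = H(X|Z) + H(Y|Z) - H(X,Y|Z)

H(Z) = 0.6211
H(X,Z) = 1.2820 → H(X|Z) = 0.6610
H(Y,Z) = 1.1574 → H(Y|Z) = 0.5363
H(X,Y,Z) = 1.8080 → H(X,Y|Z) = 1.1870

I(X;Y|Z) = 0.6610 + 0.5363 - 1.1870 = 0.0103 nats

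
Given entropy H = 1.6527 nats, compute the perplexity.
5.2211

Perplexity is e^H (or exp(H) for natural log).

H = 1.6527 nats
Perplexity = e^1.6527 = 5.2211

Interpretation: The model's uncertainty is equivalent to choosing uniformly among 5.2 options.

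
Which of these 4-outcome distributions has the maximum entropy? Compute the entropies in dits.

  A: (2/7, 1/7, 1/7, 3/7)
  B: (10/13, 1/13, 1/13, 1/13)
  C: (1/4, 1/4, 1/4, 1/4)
C

For a discrete distribution over n outcomes, entropy is maximized by the uniform distribution.

Computing entropies:
H(A) = 0.5546 dits
H(B) = 0.3447 dits
H(C) = 0.6021 dits

The uniform distribution (where all probabilities equal 1/4) achieves the maximum entropy of log_10(4) = 0.6021 dits.

Distribution C has the highest entropy.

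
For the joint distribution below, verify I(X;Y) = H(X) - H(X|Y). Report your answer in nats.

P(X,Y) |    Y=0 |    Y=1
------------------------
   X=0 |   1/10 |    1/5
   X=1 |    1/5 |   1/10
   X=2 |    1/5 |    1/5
I(X;Y) = 0.0340 nats

Mutual information has multiple equivalent forms:
- I(X;Y) = H(X) - H(X|Y)
- I(X;Y) = H(Y) - H(Y|X)
- I(X;Y) = H(X) + H(Y) - H(X,Y)

Computing all quantities:
H(X) = 1.0889, H(Y) = 0.6931, H(X,Y) = 1.7481
H(X|Y) = 1.0549, H(Y|X) = 0.6592

Verification:
H(X) - H(X|Y) = 1.0889 - 1.0549 = 0.0340
H(Y) - H(Y|X) = 0.6931 - 0.6592 = 0.0340
H(X) + H(Y) - H(X,Y) = 1.0889 + 0.6931 - 1.7481 = 0.0340

All forms give I(X;Y) = 0.0340 nats. ✓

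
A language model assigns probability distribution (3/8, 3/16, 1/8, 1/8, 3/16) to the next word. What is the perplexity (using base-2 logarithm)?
4.5513

Perplexity is 2^H (or exp(H) for natural log).

First, H = -Σ p log p = 2.1863 bits
Perplexity = 2^2.1863 = 4.5513

Interpretation: The model's uncertainty is equivalent to choosing uniformly among 4.6 options.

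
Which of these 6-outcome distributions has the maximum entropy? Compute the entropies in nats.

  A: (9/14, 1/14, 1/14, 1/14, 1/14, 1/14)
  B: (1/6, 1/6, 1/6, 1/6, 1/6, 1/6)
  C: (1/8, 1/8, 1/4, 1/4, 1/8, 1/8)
B

For a discrete distribution over n outcomes, entropy is maximized by the uniform distribution.

Computing entropies:
H(A) = 1.2266 nats
H(B) = 1.7918 nats
H(C) = 1.7329 nats

The uniform distribution (where all probabilities equal 1/6) achieves the maximum entropy of log_e(6) = 1.7918 nats.

Distribution B has the highest entropy.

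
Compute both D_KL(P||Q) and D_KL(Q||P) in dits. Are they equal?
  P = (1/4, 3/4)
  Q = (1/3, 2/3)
D_KL(P||Q) = 0.0071, D_KL(Q||P) = 0.0075

KL divergence is not symmetric: D_KL(P||Q) ≠ D_KL(Q||P) in general.

D_KL(P||Q) = 0.0071 dits
D_KL(Q||P) = 0.0075 dits

No, they are not equal!

This asymmetry is why KL divergence is not a true distance metric.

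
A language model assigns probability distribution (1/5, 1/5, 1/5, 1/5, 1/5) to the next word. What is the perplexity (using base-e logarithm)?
5.0000

Perplexity is e^H (or exp(H) for natural log).

First, H = -Σ p log p = 1.6094 nats
Perplexity = e^1.6094 = 5.0000

Interpretation: The model's uncertainty is equivalent to choosing uniformly among 5.0 options.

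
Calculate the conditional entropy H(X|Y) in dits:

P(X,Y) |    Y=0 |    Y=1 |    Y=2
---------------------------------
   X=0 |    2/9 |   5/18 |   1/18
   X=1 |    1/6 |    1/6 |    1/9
0.2891 dits

Using the chain rule: H(X|Y) = H(X,Y) - H(Y)

First, compute H(X,Y) = 0.7348 dits

Marginal P(Y) = (7/18, 4/9, 1/6)
H(Y) = 0.4457 dits

H(X|Y) = H(X,Y) - H(Y) = 0.7348 - 0.4457 = 0.2891 dits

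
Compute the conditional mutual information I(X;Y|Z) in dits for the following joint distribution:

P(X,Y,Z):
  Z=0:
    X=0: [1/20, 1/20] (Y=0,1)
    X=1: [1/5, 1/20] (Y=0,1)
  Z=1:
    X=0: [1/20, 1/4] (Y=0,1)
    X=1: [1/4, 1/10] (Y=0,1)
0.0517 dits

Conditional mutual information: I(X;Y|Z) = H(X|Z) + H(Y|Z) - H(X,Y|Z)

H(Z) = 0.2812
H(X,Z) = 0.5670 → H(X|Z) = 0.2858
H(Y,Z) = 0.5670 → H(Y|Z) = 0.2858
H(X,Y,Z) = 0.8010 → H(X,Y|Z) = 0.5198

I(X;Y|Z) = 0.2858 + 0.2858 - 0.5198 = 0.0517 dits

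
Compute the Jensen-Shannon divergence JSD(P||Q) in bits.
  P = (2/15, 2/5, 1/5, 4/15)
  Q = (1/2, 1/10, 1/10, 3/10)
0.1640 bits

Jensen-Shannon divergence is:
JSD(P||Q) = 0.5 × D_KL(P||M) + 0.5 × D_KL(Q||M)
where M = 0.5 × (P + Q) is the mixture distribution.

M = 0.5 × (2/15, 2/5, 1/5, 4/15) + 0.5 × (1/2, 1/10, 1/10, 3/10) = (0.316667, 1/4, 3/20, 0.283333)

D_KL(P||M) = 0.1645 bits
D_KL(Q||M) = 0.1635 bits

JSD(P||Q) = 0.5 × 0.1645 + 0.5 × 0.1635 = 0.1640 bits

Unlike KL divergence, JSD is symmetric and bounded: 0 ≤ JSD ≤ log(2).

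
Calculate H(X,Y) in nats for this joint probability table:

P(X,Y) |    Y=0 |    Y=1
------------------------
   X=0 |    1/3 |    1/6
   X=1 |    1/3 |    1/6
1.3297 nats

Joint entropy is H(X,Y) = -Σ_{x,y} p(x,y) log p(x,y).

Summing over all non-zero entries:
H(X,Y) = -[1/3·log_e(1/3) + 1/6·log_e(1/6) + 1/3·log_e(1/3) + 1/6·log_e(1/6)]
H(X,Y) = 1.3297 nats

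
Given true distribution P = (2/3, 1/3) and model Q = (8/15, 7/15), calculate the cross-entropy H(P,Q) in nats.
0.6731 nats

Cross-entropy: H(P,Q) = -Σ p(x) log q(x)

Alternatively: H(P,Q) = H(P) + D_KL(P||Q)
H(P) = 0.6365 nats
D_KL(P||Q) = 0.0366 nats

H(P,Q) = 0.6365 + 0.0366 = 0.6731 nats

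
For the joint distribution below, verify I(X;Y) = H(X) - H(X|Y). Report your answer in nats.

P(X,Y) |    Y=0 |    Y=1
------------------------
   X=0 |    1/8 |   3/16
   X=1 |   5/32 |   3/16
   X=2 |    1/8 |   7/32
I(X;Y) = 0.0030 nats

Mutual information has multiple equivalent forms:
- I(X;Y) = H(X) - H(X|Y)
- I(X;Y) = H(Y) - H(Y|X)
- I(X;Y) = H(X) + H(Y) - H(X,Y)

Computing all quantities:
H(X) = 1.0976, H(Y) = 0.6755, H(X,Y) = 1.7701
H(X|Y) = 1.0946, H(Y|X) = 0.6725

Verification:
H(X) - H(X|Y) = 1.0976 - 1.0946 = 0.0030
H(Y) - H(Y|X) = 0.6755 - 0.6725 = 0.0030
H(X) + H(Y) - H(X,Y) = 1.0976 + 0.6755 - 1.7701 = 0.0030

All forms give I(X;Y) = 0.0030 nats. ✓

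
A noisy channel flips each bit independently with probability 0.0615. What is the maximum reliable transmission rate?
0.6666 bits

For a binary symmetric channel (BSC) with error probability p:
Capacity C = 1 - H(p) bits per symbol

where H(p) = -p log₂(p) - (1-p) log₂(1-p) is the binary entropy function.

H(0.0615) = 0.3334 bits
C = 1 - 0.3334 = 0.6666 bits per symbol

This means we can reliably transmit up to 0.6666 bits of information per channel use.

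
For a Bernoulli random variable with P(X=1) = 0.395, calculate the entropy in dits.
0.2914 dits

The binary entropy function is:
H(p) = -p log(p) - (1-p) log(1-p)

H(0.395) = -0.395 × log_10(0.395) - 0.605 × log_10(0.605)
H(0.395) = 0.2914 dits

Note: Binary entropy is maximized at p=0.5 (H=1 bit) and minimized at p=0 or p=1 (H=0).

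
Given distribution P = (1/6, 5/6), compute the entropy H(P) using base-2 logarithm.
0.6500 bits

Shannon entropy is H(X) = -Σ p(x) log p(x).

For P = (1/6, 5/6):
H = -1/6 × log_2(1/6) -5/6 × log_2(5/6)
H = 0.6500 bits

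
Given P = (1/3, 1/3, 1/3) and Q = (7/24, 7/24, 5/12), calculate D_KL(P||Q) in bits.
0.0211 bits

KL divergence: D_KL(P||Q) = Σ p(x) log(p(x)/q(x))

Computing term by term:
  x=0: 1/3 × log_2[(1/3)/(7/24)] = 1/3 × 0.1926 = 0.0642
  x=1: 1/3 × log_2[(1/3)/(7/24)] = 1/3 × 0.1926 = 0.0642
  x=2: 1/3 × log_2[(1/3)/(5/12)] = 1/3 × -0.3219 = -0.1073

D_KL(P||Q) = 0.0211 bits

Note: KL divergence is always non-negative and equals 0 iff P = Q.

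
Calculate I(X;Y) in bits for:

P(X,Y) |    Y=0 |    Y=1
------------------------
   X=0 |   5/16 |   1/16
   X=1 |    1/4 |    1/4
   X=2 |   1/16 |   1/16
0.0857 bits

Mutual information: I(X;Y) = H(X) + H(Y) - H(X,Y)

Marginals:
P(X) = (3/8, 1/2, 1/8), H(X) = 1.4056 bits
P(Y) = (5/8, 3/8), H(Y) = 0.9544 bits

Joint entropy: H(X,Y) = 2.2744 bits

I(X;Y) = 1.4056 + 0.9544 - 2.2744 = 0.0857 bits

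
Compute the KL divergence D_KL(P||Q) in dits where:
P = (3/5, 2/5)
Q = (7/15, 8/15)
0.0155 dits

KL divergence: D_KL(P||Q) = Σ p(x) log(p(x)/q(x))

Computing term by term:
  x=0: 3/5 × log_10[(3/5)/(7/15)] = 3/5 × 0.1091 = 0.0655
  x=1: 2/5 × log_10[(2/5)/(8/15)] = 2/5 × -0.1249 = -0.0500

D_KL(P||Q) = 0.0155 dits

Note: KL divergence is always non-negative and equals 0 iff P = Q.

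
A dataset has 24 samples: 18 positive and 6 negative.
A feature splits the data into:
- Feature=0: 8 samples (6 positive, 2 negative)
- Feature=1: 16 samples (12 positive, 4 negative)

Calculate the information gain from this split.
0.0000 bits

Information Gain = H(Y) - H(Y|Feature)

Before split:
P(positive) = 18/24 = 0.7500
H(Y) = 0.8113 bits

After split:
Feature=0: H = 0.8113 bits (weight = 8/24)
Feature=1: H = 0.8113 bits (weight = 16/24)
H(Y|Feature) = (8/24)×0.8113 + (16/24)×0.8113 = 0.8113 bits

Information Gain = 0.8113 - 0.8113 = 0.0000 bits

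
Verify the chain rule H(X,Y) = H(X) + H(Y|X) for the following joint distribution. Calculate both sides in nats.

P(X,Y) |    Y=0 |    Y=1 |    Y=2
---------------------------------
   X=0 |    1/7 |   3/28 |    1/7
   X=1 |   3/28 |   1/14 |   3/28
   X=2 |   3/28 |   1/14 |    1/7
H(X,Y) = 2.1682, H(X) = 1.0898, H(Y|X) = 1.0784 (all in nats)

Chain rule: H(X,Y) = H(X) + H(Y|X)

Left side — joint entropy directly:
H(X,Y) = -Σ p(x,y) log p(x,y) = 2.1682 nats

Right side — compute H(Y|X) from the conditional distributions:
P(X) = (11/28, 2/7, 9/28), so H(X) = 1.0898 nats
H(Y|X) = Σ_x P(X=x) · H(Y|X=x):
  P(Y|X=0) = (4/11, 3/11, 4/11), H(Y|X=0) = 1.0901, weight P(X=0) = 11/28
  P(Y|X=1) = (3/8, 1/4, 3/8), H(Y|X=1) = 1.0822, weight P(X=1) = 2/7
  P(Y|X=2) = (1/3, 2/9, 4/9), H(Y|X=2) = 1.0609, weight P(X=2) = 9/28
H(Y|X) = 1.0784 nats

H(X) + H(Y|X) = 1.0898 + 1.0784 = 2.1682 nats

Both sides equal 2.1682 nats. ✓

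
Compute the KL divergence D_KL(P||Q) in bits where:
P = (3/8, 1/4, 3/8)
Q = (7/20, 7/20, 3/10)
0.0367 bits

KL divergence: D_KL(P||Q) = Σ p(x) log(p(x)/q(x))

Computing term by term:
  x=0: 3/8 × log_2[(3/8)/(7/20)] = 3/8 × 0.0995 = 0.0373
  x=1: 1/4 × log_2[(1/4)/(7/20)] = 1/4 × -0.4854 = -0.1214
  x=2: 3/8 × log_2[(3/8)/(3/10)] = 3/8 × 0.3219 = 0.1207

D_KL(P||Q) = 0.0367 bits

Note: KL divergence is always non-negative and equals 0 iff P = Q.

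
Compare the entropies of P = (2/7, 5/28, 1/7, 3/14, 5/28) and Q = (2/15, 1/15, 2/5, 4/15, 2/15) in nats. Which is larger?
P

Computing entropies in nats:
H(P) = 1.5813
H(Q) = 1.4368

Distribution P has higher entropy.

Intuition: The distribution closer to uniform (more spread out) has higher entropy.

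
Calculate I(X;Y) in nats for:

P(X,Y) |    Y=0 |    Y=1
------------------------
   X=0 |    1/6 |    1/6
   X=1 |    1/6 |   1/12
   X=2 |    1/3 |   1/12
0.0378 nats

Mutual information: I(X;Y) = H(X) + H(Y) - H(X,Y)

Marginals:
P(X) = (1/3, 1/4, 5/12), H(X) = 1.0776 nats
P(Y) = (2/3, 1/3), H(Y) = 0.6365 nats

Joint entropy: H(X,Y) = 1.6762 nats

I(X;Y) = 1.0776 + 0.6365 - 1.6762 = 0.0378 nats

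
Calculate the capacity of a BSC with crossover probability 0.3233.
0.0921 bits

For a binary symmetric channel (BSC) with error probability p:
Capacity C = 1 - H(p) bits per symbol

where H(p) = -p log₂(p) - (1-p) log₂(1-p) is the binary entropy function.

H(0.3233) = 0.9079 bits
C = 1 - 0.9079 = 0.0921 bits per symbol

This means we can reliably transmit up to 0.0921 bits of information per channel use.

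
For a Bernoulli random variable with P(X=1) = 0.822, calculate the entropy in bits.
0.6757 bits

The binary entropy function is:
H(p) = -p log(p) - (1-p) log(1-p)

H(0.822) = -0.822 × log_2(0.822) - 0.178 × log_2(0.178)
H(0.822) = 0.6757 bits

Note: Binary entropy is maximized at p=0.5 (H=1 bit) and minimized at p=0 or p=1 (H=0).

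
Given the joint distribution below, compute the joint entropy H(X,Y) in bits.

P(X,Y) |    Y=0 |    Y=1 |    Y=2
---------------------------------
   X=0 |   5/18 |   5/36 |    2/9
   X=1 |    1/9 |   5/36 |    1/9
2.4911 bits

Joint entropy is H(X,Y) = -Σ_{x,y} p(x,y) log p(x,y).

Summing over all non-zero entries:
H(X,Y) = -[5/18·log_2(5/18) + 5/36·log_2(5/36) + 2/9·log_2(2/9) + 1/9·log_2(1/9) + 5/36·log_2(5/36) + 1/9·log_2(1/9)]
H(X,Y) = 2.4911 bits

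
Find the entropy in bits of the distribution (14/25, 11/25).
0.9896 bits

Shannon entropy is H(X) = -Σ p(x) log p(x).

For P = (14/25, 11/25):
H = -14/25 × log_2(14/25) -11/25 × log_2(11/25)
H = 0.9896 bits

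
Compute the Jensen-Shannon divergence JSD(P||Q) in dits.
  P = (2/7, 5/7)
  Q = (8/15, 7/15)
0.0139 dits

Jensen-Shannon divergence is:
JSD(P||Q) = 0.5 × D_KL(P||M) + 0.5 × D_KL(Q||M)
where M = 0.5 × (P + Q) is the mixture distribution.

M = 0.5 × (2/7, 5/7) + 0.5 × (8/15, 7/15) = (0.409524, 0.590476)

D_KL(P||M) = 0.0144 dits
D_KL(Q||M) = 0.0135 dits

JSD(P||Q) = 0.5 × 0.0144 + 0.5 × 0.0135 = 0.0139 dits

Unlike KL divergence, JSD is symmetric and bounded: 0 ≤ JSD ≤ log(2).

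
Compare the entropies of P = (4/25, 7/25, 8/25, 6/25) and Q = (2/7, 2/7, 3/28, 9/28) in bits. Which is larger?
P

Computing entropies in bits:
H(P) = 1.9574
H(Q) = 1.9043

Distribution P has higher entropy.

Intuition: The distribution closer to uniform (more spread out) has higher entropy.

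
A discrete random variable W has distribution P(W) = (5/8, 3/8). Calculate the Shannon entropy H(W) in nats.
0.6616 nats

Shannon entropy is H(X) = -Σ p(x) log p(x).

For P = (5/8, 3/8):
H = -5/8 × log_e(5/8) -3/8 × log_e(3/8)
H = 0.6616 nats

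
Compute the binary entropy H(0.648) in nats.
0.6487 nats

The binary entropy function is:
H(p) = -p log(p) - (1-p) log(1-p)

H(0.648) = -0.648 × log_e(0.648) - 0.352 × log_e(0.352)
H(0.648) = 0.6487 nats

Note: Binary entropy is maximized at p=0.5 (H=1 bit) and minimized at p=0 or p=1 (H=0).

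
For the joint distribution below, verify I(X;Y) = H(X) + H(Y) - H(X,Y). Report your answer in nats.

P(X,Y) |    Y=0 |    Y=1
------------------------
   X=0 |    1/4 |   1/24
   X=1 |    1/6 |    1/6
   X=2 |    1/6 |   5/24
I(X;Y) = 0.0709 nats

Mutual information has multiple equivalent forms:
- I(X;Y) = H(X) - H(X|Y)
- I(X;Y) = H(Y) - H(Y|X)
- I(X;Y) = H(X) + H(Y) - H(X,Y)

Computing all quantities:
H(X) = 1.0934, H(Y) = 0.6792, H(X,Y) = 1.7017
H(X|Y) = 1.0225, H(Y|X) = 0.6083

Verification:
H(X) - H(X|Y) = 1.0934 - 1.0225 = 0.0709
H(Y) - H(Y|X) = 0.6792 - 0.6083 = 0.0709
H(X) + H(Y) - H(X,Y) = 1.0934 + 0.6792 - 1.7017 = 0.0709

All forms give I(X;Y) = 0.0709 nats. ✓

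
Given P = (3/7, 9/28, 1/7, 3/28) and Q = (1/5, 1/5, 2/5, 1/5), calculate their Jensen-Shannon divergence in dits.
0.0292 dits

Jensen-Shannon divergence is:
JSD(P||Q) = 0.5 × D_KL(P||M) + 0.5 × D_KL(Q||M)
where M = 0.5 × (P + Q) is the mixture distribution.

M = 0.5 × (3/7, 9/28, 1/7, 3/28) + 0.5 × (1/5, 1/5, 2/5, 1/5) = (11/35, 0.260714, 0.271429, 0.153571)

D_KL(P||M) = 0.0304 dits
D_KL(Q||M) = 0.0280 dits

JSD(P||Q) = 0.5 × 0.0304 + 0.5 × 0.0280 = 0.0292 dits

Unlike KL divergence, JSD is symmetric and bounded: 0 ≤ JSD ≤ log(2).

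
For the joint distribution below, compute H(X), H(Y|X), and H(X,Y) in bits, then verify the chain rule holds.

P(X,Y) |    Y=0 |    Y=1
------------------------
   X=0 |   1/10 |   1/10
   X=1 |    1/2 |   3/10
H(X,Y) = 1.6855, H(X) = 0.7219, H(Y|X) = 0.9635 (all in bits)

Chain rule: H(X,Y) = H(X) + H(Y|X)

Left side — joint entropy directly:
H(X,Y) = -Σ p(x,y) log p(x,y) = 1.6855 bits

Right side — compute H(Y|X) from the conditional distributions:
P(X) = (1/5, 4/5), so H(X) = 0.7219 bits
H(Y|X) = Σ_x P(X=x) · H(Y|X=x):
  P(Y|X=0) = (1/2, 1/2), H(Y|X=0) = 1.0000, weight P(X=0) = 1/5
  P(Y|X=1) = (5/8, 3/8), H(Y|X=1) = 0.9544, weight P(X=1) = 4/5
H(Y|X) = 0.9635 bits

H(X) + H(Y|X) = 0.7219 + 0.9635 = 1.6855 bits

Both sides equal 1.6855 bits. ✓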